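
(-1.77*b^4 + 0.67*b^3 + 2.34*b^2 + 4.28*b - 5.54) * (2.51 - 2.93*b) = 5.1861*b^5 - 6.4058*b^4 - 5.1745*b^3 - 6.667*b^2 + 26.975*b - 13.9054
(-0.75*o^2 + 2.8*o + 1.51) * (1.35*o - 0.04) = -1.0125*o^3 + 3.81*o^2 + 1.9265*o - 0.0604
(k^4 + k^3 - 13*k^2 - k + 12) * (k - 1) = k^5 - 14*k^3 + 12*k^2 + 13*k - 12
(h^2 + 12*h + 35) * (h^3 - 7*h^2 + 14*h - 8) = h^5 + 5*h^4 - 35*h^3 - 85*h^2 + 394*h - 280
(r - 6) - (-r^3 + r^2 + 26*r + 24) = r^3 - r^2 - 25*r - 30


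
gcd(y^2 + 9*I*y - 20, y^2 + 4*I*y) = y + 4*I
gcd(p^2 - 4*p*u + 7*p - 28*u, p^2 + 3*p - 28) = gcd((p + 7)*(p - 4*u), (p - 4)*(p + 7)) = p + 7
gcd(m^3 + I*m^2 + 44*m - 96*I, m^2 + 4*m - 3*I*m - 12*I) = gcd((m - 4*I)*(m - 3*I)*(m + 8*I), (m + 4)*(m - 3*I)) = m - 3*I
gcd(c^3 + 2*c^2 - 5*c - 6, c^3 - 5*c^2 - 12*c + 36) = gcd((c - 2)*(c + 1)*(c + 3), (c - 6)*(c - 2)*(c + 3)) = c^2 + c - 6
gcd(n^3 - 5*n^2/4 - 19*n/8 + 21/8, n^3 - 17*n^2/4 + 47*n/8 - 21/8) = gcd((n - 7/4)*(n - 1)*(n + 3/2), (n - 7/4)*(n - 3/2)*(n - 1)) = n^2 - 11*n/4 + 7/4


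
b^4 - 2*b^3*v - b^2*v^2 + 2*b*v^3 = b*(b - 2*v)*(b - v)*(b + v)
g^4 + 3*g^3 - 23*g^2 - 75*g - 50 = (g - 5)*(g + 1)*(g + 2)*(g + 5)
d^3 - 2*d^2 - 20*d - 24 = (d - 6)*(d + 2)^2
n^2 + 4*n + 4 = (n + 2)^2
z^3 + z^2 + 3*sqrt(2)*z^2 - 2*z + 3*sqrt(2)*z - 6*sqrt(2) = (z - 1)*(z + 2)*(z + 3*sqrt(2))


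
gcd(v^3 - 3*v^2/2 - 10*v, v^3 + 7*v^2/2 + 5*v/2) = v^2 + 5*v/2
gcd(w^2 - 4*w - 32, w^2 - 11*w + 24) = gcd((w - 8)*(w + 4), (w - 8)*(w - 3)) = w - 8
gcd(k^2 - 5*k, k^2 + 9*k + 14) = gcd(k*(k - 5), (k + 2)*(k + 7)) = 1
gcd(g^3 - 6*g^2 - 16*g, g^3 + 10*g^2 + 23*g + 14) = g + 2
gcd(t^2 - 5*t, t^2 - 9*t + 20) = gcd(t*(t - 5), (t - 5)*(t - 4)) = t - 5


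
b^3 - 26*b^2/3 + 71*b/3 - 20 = (b - 4)*(b - 3)*(b - 5/3)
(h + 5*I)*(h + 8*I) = h^2 + 13*I*h - 40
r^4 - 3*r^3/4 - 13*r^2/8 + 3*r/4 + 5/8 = (r - 5/4)*(r - 1)*(r + 1/2)*(r + 1)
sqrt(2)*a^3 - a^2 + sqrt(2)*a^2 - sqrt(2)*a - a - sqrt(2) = (a + 1)*(a - sqrt(2))*(sqrt(2)*a + 1)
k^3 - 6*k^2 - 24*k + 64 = (k - 8)*(k - 2)*(k + 4)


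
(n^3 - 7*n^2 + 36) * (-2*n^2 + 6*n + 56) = -2*n^5 + 20*n^4 + 14*n^3 - 464*n^2 + 216*n + 2016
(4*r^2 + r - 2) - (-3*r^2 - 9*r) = 7*r^2 + 10*r - 2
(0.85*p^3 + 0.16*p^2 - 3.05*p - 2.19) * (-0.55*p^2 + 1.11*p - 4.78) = -0.4675*p^5 + 0.8555*p^4 - 2.2079*p^3 - 2.9458*p^2 + 12.1481*p + 10.4682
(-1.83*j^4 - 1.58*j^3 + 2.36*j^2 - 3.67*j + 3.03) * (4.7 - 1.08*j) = 1.9764*j^5 - 6.8946*j^4 - 9.9748*j^3 + 15.0556*j^2 - 20.5214*j + 14.241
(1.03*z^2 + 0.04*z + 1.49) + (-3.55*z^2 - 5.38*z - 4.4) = -2.52*z^2 - 5.34*z - 2.91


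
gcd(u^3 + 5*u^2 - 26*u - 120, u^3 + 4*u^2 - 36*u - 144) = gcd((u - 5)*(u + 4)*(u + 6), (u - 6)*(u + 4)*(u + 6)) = u^2 + 10*u + 24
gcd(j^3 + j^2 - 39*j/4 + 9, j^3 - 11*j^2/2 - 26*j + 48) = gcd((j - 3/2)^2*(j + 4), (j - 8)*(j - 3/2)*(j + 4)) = j^2 + 5*j/2 - 6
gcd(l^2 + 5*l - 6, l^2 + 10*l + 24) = l + 6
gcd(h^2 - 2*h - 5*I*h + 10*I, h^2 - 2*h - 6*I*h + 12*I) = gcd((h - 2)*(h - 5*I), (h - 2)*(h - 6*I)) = h - 2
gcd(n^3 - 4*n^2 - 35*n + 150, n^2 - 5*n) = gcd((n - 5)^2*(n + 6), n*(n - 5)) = n - 5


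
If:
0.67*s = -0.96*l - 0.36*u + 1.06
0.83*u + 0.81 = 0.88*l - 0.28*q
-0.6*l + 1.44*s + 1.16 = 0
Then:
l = 1.2909661510872 - 0.290517821116342*u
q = 1.16446504627406 - 3.8773417235085*u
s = -0.121049092131809*u - 0.267652992602555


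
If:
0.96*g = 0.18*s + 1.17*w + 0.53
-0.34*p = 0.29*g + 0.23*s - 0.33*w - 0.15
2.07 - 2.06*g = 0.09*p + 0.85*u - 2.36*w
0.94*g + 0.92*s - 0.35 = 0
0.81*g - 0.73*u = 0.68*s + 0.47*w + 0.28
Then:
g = 1.19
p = 0.62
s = -0.84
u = 1.30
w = 0.65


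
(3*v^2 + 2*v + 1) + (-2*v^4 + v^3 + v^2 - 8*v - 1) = -2*v^4 + v^3 + 4*v^2 - 6*v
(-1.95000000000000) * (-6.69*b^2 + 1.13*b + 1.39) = 13.0455*b^2 - 2.2035*b - 2.7105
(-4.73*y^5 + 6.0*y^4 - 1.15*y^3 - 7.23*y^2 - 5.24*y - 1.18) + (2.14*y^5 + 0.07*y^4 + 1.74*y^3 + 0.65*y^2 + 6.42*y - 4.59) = -2.59*y^5 + 6.07*y^4 + 0.59*y^3 - 6.58*y^2 + 1.18*y - 5.77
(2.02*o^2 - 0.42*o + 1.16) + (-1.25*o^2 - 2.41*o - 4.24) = 0.77*o^2 - 2.83*o - 3.08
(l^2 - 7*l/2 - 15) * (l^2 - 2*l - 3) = l^4 - 11*l^3/2 - 11*l^2 + 81*l/2 + 45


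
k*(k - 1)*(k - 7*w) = k^3 - 7*k^2*w - k^2 + 7*k*w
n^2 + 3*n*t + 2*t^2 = (n + t)*(n + 2*t)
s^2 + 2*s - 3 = (s - 1)*(s + 3)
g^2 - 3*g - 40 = (g - 8)*(g + 5)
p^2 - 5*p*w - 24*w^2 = (p - 8*w)*(p + 3*w)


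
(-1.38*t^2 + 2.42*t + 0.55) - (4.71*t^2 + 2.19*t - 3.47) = -6.09*t^2 + 0.23*t + 4.02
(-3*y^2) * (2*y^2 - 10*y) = -6*y^4 + 30*y^3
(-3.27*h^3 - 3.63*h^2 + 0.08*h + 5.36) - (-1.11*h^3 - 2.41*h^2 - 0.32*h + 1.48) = -2.16*h^3 - 1.22*h^2 + 0.4*h + 3.88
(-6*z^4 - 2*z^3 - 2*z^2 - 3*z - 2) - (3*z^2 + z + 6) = -6*z^4 - 2*z^3 - 5*z^2 - 4*z - 8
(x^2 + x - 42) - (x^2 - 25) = x - 17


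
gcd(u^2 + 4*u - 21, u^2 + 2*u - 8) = 1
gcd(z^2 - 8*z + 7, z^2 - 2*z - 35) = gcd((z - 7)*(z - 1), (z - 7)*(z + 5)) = z - 7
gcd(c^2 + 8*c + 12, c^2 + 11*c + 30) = c + 6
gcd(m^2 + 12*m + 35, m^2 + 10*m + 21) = m + 7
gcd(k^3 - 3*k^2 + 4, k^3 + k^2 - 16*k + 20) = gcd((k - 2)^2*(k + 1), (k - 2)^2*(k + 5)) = k^2 - 4*k + 4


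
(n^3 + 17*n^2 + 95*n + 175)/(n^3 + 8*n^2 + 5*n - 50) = (n + 7)/(n - 2)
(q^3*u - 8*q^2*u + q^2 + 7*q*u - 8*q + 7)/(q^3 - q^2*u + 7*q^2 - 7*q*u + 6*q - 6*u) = (q^3*u - 8*q^2*u + q^2 + 7*q*u - 8*q + 7)/(q^3 - q^2*u + 7*q^2 - 7*q*u + 6*q - 6*u)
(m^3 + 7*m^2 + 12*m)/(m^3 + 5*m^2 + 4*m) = (m + 3)/(m + 1)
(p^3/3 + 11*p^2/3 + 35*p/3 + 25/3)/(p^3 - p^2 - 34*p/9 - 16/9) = 3*(p^2 + 10*p + 25)/(9*p^2 - 18*p - 16)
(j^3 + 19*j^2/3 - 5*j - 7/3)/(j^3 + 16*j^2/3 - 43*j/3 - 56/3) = (3*j^2 - 2*j - 1)/(3*j^2 - 5*j - 8)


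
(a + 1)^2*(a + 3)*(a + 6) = a^4 + 11*a^3 + 37*a^2 + 45*a + 18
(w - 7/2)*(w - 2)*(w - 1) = w^3 - 13*w^2/2 + 25*w/2 - 7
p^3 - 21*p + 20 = (p - 4)*(p - 1)*(p + 5)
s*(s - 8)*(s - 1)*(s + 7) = s^4 - 2*s^3 - 55*s^2 + 56*s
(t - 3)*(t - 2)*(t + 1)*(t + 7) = t^4 + 3*t^3 - 27*t^2 + 13*t + 42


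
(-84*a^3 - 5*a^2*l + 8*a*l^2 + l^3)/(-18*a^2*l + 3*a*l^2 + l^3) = (28*a^2 + 11*a*l + l^2)/(l*(6*a + l))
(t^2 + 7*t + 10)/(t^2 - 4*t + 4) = (t^2 + 7*t + 10)/(t^2 - 4*t + 4)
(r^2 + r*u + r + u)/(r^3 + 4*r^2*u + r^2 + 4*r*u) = (r + u)/(r*(r + 4*u))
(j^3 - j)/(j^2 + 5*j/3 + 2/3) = 3*j*(j - 1)/(3*j + 2)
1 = 1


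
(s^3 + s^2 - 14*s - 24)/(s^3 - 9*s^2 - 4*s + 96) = (s + 2)/(s - 8)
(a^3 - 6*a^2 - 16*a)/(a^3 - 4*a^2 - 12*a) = (a - 8)/(a - 6)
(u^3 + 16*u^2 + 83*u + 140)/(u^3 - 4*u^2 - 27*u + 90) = (u^2 + 11*u + 28)/(u^2 - 9*u + 18)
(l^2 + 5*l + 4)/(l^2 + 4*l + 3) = (l + 4)/(l + 3)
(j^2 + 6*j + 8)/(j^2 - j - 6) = (j + 4)/(j - 3)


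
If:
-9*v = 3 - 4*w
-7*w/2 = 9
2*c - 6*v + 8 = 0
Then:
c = -59/7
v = -31/21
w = -18/7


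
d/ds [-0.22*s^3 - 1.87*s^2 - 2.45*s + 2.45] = -0.66*s^2 - 3.74*s - 2.45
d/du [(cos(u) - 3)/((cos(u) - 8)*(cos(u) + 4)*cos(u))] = (51*cos(u) - 13*cos(2*u) + cos(3*u) + 179)*sin(u)/(2*(cos(u) - 8)^2*(cos(u) + 4)^2*cos(u)^2)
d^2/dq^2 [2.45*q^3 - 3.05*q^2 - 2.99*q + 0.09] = 14.7*q - 6.1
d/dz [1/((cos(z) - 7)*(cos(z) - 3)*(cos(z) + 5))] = (3*cos(z)^2 - 10*cos(z) - 29)*sin(z)/((cos(z) - 7)^2*(cos(z) - 3)^2*(cos(z) + 5)^2)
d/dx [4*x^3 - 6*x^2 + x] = 12*x^2 - 12*x + 1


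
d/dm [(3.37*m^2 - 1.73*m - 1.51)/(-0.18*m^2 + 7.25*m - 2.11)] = (24.1211*m^2 - 14.765*m + 14.5978)/(0.0324*m^4 - 2.61*m^3 + 53.3221*m^2 - 30.595*m + 4.4521)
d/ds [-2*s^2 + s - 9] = 1 - 4*s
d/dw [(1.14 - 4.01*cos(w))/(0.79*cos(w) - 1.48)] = -5.0342*sin(w)/(0.79*cos(w) - 1.48)^2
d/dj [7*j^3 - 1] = 21*j^2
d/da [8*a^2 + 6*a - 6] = 16*a + 6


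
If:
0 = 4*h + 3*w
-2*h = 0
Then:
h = 0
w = 0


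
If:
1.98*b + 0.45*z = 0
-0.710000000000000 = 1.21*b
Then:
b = -0.59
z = 2.58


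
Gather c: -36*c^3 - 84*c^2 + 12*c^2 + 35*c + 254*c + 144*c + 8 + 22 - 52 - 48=-36*c^3 - 72*c^2 + 433*c - 70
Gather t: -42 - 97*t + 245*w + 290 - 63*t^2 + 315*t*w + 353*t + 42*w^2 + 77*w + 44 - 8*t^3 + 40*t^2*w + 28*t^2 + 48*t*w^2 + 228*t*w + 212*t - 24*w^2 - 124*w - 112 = -8*t^3 + t^2*(40*w - 35) + t*(48*w^2 + 543*w + 468) + 18*w^2 + 198*w + 180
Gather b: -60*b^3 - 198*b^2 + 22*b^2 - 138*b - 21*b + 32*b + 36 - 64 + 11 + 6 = -60*b^3 - 176*b^2 - 127*b - 11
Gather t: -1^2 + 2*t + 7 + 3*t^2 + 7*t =3*t^2 + 9*t + 6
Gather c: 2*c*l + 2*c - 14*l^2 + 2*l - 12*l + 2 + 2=c*(2*l + 2) - 14*l^2 - 10*l + 4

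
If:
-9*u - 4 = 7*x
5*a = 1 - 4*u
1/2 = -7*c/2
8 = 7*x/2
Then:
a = 89/45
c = -1/7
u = -20/9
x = 16/7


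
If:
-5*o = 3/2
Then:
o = -3/10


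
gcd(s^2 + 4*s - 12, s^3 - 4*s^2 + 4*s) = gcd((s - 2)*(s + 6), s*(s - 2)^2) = s - 2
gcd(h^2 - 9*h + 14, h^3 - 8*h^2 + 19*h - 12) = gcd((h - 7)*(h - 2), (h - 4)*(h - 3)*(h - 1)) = 1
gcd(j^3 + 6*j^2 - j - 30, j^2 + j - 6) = j^2 + j - 6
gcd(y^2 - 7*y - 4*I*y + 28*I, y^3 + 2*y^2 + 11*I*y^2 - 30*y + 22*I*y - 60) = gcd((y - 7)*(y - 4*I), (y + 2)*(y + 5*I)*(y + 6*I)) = 1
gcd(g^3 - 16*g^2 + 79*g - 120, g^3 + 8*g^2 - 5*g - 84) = g - 3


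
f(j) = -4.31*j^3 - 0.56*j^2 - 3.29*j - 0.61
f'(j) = -12.93*j^2 - 1.12*j - 3.29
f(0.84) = -6.32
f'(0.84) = -13.35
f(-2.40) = 63.64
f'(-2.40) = -75.08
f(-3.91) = 261.33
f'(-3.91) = -196.59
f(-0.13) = -0.18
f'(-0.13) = -3.36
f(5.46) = -736.81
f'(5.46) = -394.87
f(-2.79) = 97.81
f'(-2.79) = -100.81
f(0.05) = -0.78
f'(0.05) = -3.38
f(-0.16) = -0.08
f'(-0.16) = -3.44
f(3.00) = -131.89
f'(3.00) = -123.02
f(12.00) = -7568.41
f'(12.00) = -1878.65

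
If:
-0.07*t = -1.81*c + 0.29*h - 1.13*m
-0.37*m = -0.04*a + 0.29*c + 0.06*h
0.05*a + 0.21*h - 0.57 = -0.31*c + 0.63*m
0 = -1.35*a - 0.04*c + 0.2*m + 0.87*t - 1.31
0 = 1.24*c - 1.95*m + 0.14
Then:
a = 8.88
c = 0.51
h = 1.03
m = 0.39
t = 15.22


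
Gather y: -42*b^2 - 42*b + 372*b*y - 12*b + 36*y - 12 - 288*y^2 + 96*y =-42*b^2 - 54*b - 288*y^2 + y*(372*b + 132) - 12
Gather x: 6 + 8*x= 8*x + 6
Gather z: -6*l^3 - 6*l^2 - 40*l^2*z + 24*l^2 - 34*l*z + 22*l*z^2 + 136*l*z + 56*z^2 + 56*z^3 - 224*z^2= -6*l^3 + 18*l^2 + 56*z^3 + z^2*(22*l - 168) + z*(-40*l^2 + 102*l)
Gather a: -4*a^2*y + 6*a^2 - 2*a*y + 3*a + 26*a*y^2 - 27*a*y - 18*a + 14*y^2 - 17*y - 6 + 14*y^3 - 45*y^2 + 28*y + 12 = a^2*(6 - 4*y) + a*(26*y^2 - 29*y - 15) + 14*y^3 - 31*y^2 + 11*y + 6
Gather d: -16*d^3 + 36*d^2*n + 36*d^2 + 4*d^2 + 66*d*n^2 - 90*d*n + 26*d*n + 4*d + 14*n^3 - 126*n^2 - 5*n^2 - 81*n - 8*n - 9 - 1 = -16*d^3 + d^2*(36*n + 40) + d*(66*n^2 - 64*n + 4) + 14*n^3 - 131*n^2 - 89*n - 10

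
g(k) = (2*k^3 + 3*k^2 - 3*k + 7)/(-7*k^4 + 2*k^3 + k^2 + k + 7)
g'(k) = (6*k^2 + 6*k - 3)/(-7*k^4 + 2*k^3 + k^2 + k + 7) + (2*k^3 + 3*k^2 - 3*k + 7)*(28*k^3 - 6*k^2 - 2*k - 1)/(-7*k^4 + 2*k^3 + k^2 + k + 7)^2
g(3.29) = -0.14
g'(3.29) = 0.06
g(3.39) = -0.13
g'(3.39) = 0.06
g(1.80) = -0.46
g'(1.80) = 0.74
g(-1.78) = -0.14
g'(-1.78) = -0.42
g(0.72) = 1.01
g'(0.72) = 1.32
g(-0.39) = 1.31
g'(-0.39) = -1.25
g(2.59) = -0.20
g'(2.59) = 0.14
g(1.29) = -2.42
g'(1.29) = 19.03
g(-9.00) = 0.02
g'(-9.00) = 0.00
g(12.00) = -0.03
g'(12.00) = 0.00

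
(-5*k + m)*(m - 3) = -5*k*m + 15*k + m^2 - 3*m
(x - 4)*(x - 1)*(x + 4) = x^3 - x^2 - 16*x + 16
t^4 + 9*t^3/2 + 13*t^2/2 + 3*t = t*(t + 1)*(t + 3/2)*(t + 2)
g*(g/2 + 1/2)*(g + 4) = g^3/2 + 5*g^2/2 + 2*g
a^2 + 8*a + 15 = (a + 3)*(a + 5)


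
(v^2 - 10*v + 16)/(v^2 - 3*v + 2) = (v - 8)/(v - 1)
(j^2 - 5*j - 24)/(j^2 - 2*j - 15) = (j - 8)/(j - 5)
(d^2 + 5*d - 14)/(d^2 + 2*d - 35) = (d - 2)/(d - 5)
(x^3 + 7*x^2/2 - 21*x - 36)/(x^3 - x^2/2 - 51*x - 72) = (x - 4)/(x - 8)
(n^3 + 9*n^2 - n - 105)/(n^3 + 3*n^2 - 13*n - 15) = (n + 7)/(n + 1)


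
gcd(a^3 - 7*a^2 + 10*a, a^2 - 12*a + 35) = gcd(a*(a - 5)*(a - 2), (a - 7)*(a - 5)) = a - 5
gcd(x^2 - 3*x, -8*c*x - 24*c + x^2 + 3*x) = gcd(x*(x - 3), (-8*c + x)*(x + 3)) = 1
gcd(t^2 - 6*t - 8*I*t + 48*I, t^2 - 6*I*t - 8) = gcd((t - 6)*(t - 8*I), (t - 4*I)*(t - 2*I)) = 1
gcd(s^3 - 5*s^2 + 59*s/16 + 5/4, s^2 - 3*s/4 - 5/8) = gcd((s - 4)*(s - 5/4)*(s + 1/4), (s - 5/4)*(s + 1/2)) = s - 5/4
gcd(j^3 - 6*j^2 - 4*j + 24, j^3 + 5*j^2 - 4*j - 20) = j^2 - 4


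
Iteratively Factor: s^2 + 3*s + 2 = (s + 2)*(s + 1)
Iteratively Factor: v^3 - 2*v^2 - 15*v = (v)*(v^2 - 2*v - 15) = v*(v + 3)*(v - 5)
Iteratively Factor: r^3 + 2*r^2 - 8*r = (r - 2)*(r^2 + 4*r) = r*(r - 2)*(r + 4)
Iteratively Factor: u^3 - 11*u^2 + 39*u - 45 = (u - 3)*(u^2 - 8*u + 15) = (u - 5)*(u - 3)*(u - 3)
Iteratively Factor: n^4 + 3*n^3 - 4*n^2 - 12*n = (n - 2)*(n^3 + 5*n^2 + 6*n) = (n - 2)*(n + 2)*(n^2 + 3*n) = (n - 2)*(n + 2)*(n + 3)*(n)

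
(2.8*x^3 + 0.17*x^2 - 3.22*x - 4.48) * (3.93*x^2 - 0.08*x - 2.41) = 11.004*x^5 + 0.4441*x^4 - 19.4162*x^3 - 17.7585*x^2 + 8.1186*x + 10.7968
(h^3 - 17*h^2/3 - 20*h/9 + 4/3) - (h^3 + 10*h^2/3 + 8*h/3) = -9*h^2 - 44*h/9 + 4/3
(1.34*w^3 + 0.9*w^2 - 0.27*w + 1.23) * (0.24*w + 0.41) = 0.3216*w^4 + 0.7654*w^3 + 0.3042*w^2 + 0.1845*w + 0.5043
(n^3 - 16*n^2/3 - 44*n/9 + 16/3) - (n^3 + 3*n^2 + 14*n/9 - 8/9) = -25*n^2/3 - 58*n/9 + 56/9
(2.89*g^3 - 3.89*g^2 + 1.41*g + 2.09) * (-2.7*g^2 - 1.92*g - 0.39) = -7.803*g^5 + 4.9542*g^4 + 2.5347*g^3 - 6.8331*g^2 - 4.5627*g - 0.8151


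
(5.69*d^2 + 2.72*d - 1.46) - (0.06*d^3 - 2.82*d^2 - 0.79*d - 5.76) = -0.06*d^3 + 8.51*d^2 + 3.51*d + 4.3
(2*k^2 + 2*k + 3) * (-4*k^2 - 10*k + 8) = -8*k^4 - 28*k^3 - 16*k^2 - 14*k + 24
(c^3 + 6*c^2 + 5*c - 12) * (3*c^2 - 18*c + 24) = 3*c^5 - 69*c^3 + 18*c^2 + 336*c - 288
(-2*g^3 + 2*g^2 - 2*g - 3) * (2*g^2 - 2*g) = -4*g^5 + 8*g^4 - 8*g^3 - 2*g^2 + 6*g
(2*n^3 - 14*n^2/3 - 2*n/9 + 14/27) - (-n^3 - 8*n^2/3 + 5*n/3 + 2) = 3*n^3 - 2*n^2 - 17*n/9 - 40/27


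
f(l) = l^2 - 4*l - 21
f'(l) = 2*l - 4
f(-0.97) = -16.18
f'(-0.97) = -5.94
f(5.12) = -15.27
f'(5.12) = 6.24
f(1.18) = -24.33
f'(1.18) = -1.64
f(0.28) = -22.04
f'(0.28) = -3.44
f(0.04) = -21.16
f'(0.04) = -3.92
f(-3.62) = 6.58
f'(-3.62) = -11.24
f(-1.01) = -15.94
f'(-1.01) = -6.02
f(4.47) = -18.90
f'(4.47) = 4.94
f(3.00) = -24.00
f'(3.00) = 2.00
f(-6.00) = 39.00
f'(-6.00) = -16.00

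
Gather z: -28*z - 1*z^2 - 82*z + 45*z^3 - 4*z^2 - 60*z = 45*z^3 - 5*z^2 - 170*z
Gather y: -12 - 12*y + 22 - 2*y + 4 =14 - 14*y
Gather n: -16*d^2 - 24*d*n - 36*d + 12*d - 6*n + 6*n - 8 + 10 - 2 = -16*d^2 - 24*d*n - 24*d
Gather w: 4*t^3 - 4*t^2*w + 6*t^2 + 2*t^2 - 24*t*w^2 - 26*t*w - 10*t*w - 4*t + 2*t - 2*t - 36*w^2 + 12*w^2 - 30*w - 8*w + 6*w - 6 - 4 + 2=4*t^3 + 8*t^2 - 4*t + w^2*(-24*t - 24) + w*(-4*t^2 - 36*t - 32) - 8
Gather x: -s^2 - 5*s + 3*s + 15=-s^2 - 2*s + 15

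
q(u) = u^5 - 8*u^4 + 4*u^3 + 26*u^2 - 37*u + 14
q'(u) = 5*u^4 - 32*u^3 + 12*u^2 + 52*u - 37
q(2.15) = -30.61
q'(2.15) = -80.92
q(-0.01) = 14.37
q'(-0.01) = -37.52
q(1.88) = -13.54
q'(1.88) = -47.00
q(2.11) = -27.49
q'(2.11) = -75.35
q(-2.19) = -56.68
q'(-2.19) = 357.80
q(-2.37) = -132.69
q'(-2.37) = 490.90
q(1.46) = -1.87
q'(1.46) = -12.37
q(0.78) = 0.18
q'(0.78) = -2.47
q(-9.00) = -112000.00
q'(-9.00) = 56600.00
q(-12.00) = -417430.00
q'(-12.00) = 160043.00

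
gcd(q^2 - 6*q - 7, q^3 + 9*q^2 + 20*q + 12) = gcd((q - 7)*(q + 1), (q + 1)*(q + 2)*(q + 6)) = q + 1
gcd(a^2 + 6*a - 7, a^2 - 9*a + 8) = a - 1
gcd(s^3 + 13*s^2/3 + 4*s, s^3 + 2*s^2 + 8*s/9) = s^2 + 4*s/3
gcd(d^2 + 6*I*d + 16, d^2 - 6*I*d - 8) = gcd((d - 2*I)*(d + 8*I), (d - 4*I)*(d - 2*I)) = d - 2*I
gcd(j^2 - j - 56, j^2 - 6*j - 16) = j - 8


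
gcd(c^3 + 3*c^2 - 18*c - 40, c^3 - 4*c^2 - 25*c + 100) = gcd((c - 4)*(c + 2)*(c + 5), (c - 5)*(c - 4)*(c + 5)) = c^2 + c - 20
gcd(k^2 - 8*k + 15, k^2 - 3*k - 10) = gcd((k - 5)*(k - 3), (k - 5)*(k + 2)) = k - 5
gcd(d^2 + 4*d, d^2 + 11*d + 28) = d + 4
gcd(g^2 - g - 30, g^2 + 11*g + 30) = g + 5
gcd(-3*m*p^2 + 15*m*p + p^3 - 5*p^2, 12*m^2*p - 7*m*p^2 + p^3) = -3*m*p + p^2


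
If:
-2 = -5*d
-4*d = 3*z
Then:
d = 2/5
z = -8/15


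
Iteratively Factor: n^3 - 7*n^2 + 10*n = (n)*(n^2 - 7*n + 10) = n*(n - 5)*(n - 2)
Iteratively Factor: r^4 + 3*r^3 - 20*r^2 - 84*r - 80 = (r + 2)*(r^3 + r^2 - 22*r - 40) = (r - 5)*(r + 2)*(r^2 + 6*r + 8) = (r - 5)*(r + 2)*(r + 4)*(r + 2)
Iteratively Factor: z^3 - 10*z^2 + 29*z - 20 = (z - 5)*(z^2 - 5*z + 4) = (z - 5)*(z - 1)*(z - 4)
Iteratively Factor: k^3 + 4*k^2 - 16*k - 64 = (k + 4)*(k^2 - 16) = (k - 4)*(k + 4)*(k + 4)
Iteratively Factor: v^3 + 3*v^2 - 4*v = (v - 1)*(v^2 + 4*v) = (v - 1)*(v + 4)*(v)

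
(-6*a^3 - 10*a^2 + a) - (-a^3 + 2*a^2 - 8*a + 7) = -5*a^3 - 12*a^2 + 9*a - 7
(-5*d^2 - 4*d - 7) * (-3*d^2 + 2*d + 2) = 15*d^4 + 2*d^3 + 3*d^2 - 22*d - 14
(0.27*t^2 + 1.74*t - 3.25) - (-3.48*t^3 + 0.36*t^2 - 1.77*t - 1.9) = 3.48*t^3 - 0.09*t^2 + 3.51*t - 1.35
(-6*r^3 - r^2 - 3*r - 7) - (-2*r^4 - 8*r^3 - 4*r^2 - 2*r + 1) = 2*r^4 + 2*r^3 + 3*r^2 - r - 8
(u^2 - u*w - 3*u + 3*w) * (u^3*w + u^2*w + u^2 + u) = u^5*w - u^4*w^2 - 2*u^4*w + u^4 + 2*u^3*w^2 - 4*u^3*w - 2*u^3 + 3*u^2*w^2 + 2*u^2*w - 3*u^2 + 3*u*w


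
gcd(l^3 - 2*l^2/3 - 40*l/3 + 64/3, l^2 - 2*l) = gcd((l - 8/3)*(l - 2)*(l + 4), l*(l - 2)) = l - 2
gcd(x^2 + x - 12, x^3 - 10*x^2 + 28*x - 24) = 1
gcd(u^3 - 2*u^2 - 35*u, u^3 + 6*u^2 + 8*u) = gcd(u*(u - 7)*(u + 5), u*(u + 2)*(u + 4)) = u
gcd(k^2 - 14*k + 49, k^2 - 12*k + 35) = k - 7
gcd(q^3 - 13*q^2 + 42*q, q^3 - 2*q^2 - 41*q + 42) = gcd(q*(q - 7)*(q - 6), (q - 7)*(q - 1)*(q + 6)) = q - 7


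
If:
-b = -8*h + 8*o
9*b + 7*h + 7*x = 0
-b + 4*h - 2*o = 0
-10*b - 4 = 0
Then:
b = -2/5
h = -3/20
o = -1/10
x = 93/140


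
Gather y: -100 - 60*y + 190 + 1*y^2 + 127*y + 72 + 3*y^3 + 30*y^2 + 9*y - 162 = 3*y^3 + 31*y^2 + 76*y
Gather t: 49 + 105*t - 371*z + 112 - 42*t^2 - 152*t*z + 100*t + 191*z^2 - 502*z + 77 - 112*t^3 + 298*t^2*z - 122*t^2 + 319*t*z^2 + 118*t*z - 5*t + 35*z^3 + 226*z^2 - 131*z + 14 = -112*t^3 + t^2*(298*z - 164) + t*(319*z^2 - 34*z + 200) + 35*z^3 + 417*z^2 - 1004*z + 252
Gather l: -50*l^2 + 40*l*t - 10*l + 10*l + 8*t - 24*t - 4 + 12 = -50*l^2 + 40*l*t - 16*t + 8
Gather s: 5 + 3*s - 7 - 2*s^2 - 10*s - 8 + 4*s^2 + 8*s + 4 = 2*s^2 + s - 6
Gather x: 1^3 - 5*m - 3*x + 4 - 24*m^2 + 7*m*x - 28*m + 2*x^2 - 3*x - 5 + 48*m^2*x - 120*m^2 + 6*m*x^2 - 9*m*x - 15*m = -144*m^2 - 48*m + x^2*(6*m + 2) + x*(48*m^2 - 2*m - 6)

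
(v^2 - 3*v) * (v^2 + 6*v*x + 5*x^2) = v^4 + 6*v^3*x - 3*v^3 + 5*v^2*x^2 - 18*v^2*x - 15*v*x^2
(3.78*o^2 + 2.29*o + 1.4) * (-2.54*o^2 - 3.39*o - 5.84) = -9.6012*o^4 - 18.6308*o^3 - 33.3943*o^2 - 18.1196*o - 8.176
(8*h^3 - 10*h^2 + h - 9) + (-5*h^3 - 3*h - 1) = 3*h^3 - 10*h^2 - 2*h - 10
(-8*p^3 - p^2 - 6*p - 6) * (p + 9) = -8*p^4 - 73*p^3 - 15*p^2 - 60*p - 54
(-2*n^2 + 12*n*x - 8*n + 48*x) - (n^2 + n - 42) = -3*n^2 + 12*n*x - 9*n + 48*x + 42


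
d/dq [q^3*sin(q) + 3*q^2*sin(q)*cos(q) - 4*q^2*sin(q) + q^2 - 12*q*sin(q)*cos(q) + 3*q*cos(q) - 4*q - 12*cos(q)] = q^3*cos(q) + 3*q^2*sin(q) - 4*q^2*cos(q) + 3*q^2*cos(2*q) - 11*q*sin(q) + 3*q*sin(2*q) - 12*q*cos(2*q) + 2*q + 12*sin(q) - 6*sin(2*q) + 3*cos(q) - 4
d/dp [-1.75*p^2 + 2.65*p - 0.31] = 2.65 - 3.5*p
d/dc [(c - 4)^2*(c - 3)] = (c - 4)*(3*c - 10)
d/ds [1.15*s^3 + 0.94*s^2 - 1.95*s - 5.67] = 3.45*s^2 + 1.88*s - 1.95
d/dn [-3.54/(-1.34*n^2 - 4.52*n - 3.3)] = (-9.4872*n - 16.0008)/(1.34*n^2 + 4.52*n + 3.3)^2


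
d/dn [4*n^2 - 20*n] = 8*n - 20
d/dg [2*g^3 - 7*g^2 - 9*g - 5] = 6*g^2 - 14*g - 9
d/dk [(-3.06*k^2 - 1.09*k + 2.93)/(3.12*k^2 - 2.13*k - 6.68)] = (9.9186*k^2 + 22.5984*k + 13.5221)/(9.7344*k^4 - 13.2912*k^3 - 37.1463*k^2 + 28.4568*k + 44.6224)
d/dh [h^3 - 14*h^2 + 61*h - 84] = 3*h^2 - 28*h + 61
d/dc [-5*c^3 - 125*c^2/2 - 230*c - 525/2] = -15*c^2 - 125*c - 230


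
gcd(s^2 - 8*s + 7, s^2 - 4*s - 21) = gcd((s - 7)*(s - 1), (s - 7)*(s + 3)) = s - 7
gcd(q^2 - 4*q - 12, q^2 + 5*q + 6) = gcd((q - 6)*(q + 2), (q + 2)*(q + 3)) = q + 2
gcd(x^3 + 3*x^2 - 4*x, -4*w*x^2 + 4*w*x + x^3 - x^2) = x^2 - x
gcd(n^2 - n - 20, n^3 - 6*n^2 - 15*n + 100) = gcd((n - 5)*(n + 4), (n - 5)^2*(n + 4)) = n^2 - n - 20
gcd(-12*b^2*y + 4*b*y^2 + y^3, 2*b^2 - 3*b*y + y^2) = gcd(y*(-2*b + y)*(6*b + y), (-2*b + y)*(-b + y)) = -2*b + y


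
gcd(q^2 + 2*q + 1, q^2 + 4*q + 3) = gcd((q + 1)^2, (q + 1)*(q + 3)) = q + 1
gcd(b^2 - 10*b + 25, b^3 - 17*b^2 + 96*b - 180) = b - 5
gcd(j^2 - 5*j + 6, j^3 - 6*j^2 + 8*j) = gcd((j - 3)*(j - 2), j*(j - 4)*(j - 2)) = j - 2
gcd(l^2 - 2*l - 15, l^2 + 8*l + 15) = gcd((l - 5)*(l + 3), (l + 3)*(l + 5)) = l + 3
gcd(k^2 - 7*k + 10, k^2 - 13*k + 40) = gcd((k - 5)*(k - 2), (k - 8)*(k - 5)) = k - 5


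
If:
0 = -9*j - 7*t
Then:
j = -7*t/9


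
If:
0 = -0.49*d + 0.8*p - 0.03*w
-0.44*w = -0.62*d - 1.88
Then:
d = 0.709677419354839*w - 3.03225806451613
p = 0.472177419354839*w - 1.85725806451613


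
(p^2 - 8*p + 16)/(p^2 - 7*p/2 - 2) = 2*(p - 4)/(2*p + 1)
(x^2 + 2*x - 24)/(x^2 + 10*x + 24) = (x - 4)/(x + 4)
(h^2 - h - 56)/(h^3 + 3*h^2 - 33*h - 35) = (h - 8)/(h^2 - 4*h - 5)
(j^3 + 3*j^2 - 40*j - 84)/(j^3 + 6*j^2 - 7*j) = (j^2 - 4*j - 12)/(j*(j - 1))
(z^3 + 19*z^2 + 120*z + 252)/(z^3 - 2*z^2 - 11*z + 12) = (z^3 + 19*z^2 + 120*z + 252)/(z^3 - 2*z^2 - 11*z + 12)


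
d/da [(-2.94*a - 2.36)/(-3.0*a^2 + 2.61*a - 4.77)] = (-8.82*a^2 - 14.16*a + 20.1834)/(9.0*a^4 - 15.66*a^3 + 35.4321*a^2 - 24.8994*a + 22.7529)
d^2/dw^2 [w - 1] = 0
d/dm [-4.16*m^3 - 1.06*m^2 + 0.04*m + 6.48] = -12.48*m^2 - 2.12*m + 0.04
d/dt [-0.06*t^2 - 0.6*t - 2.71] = -0.12*t - 0.6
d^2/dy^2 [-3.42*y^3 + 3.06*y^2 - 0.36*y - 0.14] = 6.12 - 20.52*y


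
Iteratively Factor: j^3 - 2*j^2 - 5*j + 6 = (j + 2)*(j^2 - 4*j + 3) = (j - 1)*(j + 2)*(j - 3)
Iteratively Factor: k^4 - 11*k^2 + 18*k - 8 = (k - 1)*(k^3 + k^2 - 10*k + 8) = (k - 2)*(k - 1)*(k^2 + 3*k - 4) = (k - 2)*(k - 1)^2*(k + 4)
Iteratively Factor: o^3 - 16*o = (o)*(o^2 - 16) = o*(o - 4)*(o + 4)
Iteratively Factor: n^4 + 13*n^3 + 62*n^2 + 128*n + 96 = (n + 3)*(n^3 + 10*n^2 + 32*n + 32) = (n + 3)*(n + 4)*(n^2 + 6*n + 8) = (n + 3)*(n + 4)^2*(n + 2)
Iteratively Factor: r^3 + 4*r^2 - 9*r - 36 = (r + 4)*(r^2 - 9) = (r + 3)*(r + 4)*(r - 3)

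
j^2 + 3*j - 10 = (j - 2)*(j + 5)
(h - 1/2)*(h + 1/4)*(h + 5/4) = h^3 + h^2 - 7*h/16 - 5/32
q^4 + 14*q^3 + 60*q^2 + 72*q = q*(q + 2)*(q + 6)^2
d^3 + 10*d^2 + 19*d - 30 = (d - 1)*(d + 5)*(d + 6)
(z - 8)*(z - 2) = z^2 - 10*z + 16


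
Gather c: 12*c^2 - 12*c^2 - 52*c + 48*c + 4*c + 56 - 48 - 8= 0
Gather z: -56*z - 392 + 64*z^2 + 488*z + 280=64*z^2 + 432*z - 112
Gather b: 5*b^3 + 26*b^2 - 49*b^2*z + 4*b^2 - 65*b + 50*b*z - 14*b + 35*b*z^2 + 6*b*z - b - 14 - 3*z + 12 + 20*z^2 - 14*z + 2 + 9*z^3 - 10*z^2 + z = 5*b^3 + b^2*(30 - 49*z) + b*(35*z^2 + 56*z - 80) + 9*z^3 + 10*z^2 - 16*z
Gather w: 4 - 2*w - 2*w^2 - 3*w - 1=-2*w^2 - 5*w + 3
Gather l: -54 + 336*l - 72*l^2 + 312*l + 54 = -72*l^2 + 648*l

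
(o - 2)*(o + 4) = o^2 + 2*o - 8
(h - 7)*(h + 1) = h^2 - 6*h - 7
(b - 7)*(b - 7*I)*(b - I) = b^3 - 7*b^2 - 8*I*b^2 - 7*b + 56*I*b + 49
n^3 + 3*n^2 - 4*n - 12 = (n - 2)*(n + 2)*(n + 3)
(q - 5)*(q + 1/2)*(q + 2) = q^3 - 5*q^2/2 - 23*q/2 - 5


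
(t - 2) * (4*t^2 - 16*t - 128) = 4*t^3 - 24*t^2 - 96*t + 256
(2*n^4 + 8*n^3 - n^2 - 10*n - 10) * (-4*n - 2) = -8*n^5 - 36*n^4 - 12*n^3 + 42*n^2 + 60*n + 20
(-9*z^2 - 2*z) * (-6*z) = 54*z^3 + 12*z^2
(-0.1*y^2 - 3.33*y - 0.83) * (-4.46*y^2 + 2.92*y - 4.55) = 0.446*y^4 + 14.5598*y^3 - 5.5668*y^2 + 12.7279*y + 3.7765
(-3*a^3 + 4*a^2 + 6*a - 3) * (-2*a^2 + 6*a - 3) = 6*a^5 - 26*a^4 + 21*a^3 + 30*a^2 - 36*a + 9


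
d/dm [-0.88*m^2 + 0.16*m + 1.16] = 0.16 - 1.76*m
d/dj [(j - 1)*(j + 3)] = 2*j + 2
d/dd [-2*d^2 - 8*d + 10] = -4*d - 8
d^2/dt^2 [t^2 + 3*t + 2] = 2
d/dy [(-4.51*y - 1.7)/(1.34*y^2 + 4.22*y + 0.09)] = (6.0434*y^2 + 4.556*y + 6.7681)/(1.7956*y^4 + 11.3096*y^3 + 18.0496*y^2 + 0.7596*y + 0.0081)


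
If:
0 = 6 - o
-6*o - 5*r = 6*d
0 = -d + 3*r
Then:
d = -108/23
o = 6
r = -36/23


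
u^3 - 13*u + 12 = (u - 3)*(u - 1)*(u + 4)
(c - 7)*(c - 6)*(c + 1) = c^3 - 12*c^2 + 29*c + 42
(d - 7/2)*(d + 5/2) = d^2 - d - 35/4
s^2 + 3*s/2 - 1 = (s - 1/2)*(s + 2)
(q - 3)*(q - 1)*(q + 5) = q^3 + q^2 - 17*q + 15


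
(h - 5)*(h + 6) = h^2 + h - 30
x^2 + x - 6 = (x - 2)*(x + 3)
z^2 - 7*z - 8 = (z - 8)*(z + 1)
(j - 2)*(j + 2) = j^2 - 4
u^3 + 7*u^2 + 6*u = u*(u + 1)*(u + 6)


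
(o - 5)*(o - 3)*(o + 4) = o^3 - 4*o^2 - 17*o + 60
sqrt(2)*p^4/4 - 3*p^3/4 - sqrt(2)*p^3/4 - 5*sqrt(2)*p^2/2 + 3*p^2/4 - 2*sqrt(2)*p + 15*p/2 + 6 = (p/2 + 1)*(p - 4)*(p - 3*sqrt(2)/2)*(sqrt(2)*p/2 + sqrt(2)/2)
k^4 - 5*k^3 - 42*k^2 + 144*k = k*(k - 8)*(k - 3)*(k + 6)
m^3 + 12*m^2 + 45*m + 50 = (m + 2)*(m + 5)^2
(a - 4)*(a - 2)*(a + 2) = a^3 - 4*a^2 - 4*a + 16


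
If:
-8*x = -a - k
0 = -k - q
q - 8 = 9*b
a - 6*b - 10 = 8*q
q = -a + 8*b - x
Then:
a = -4442/701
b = -722/701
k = 890/701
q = -890/701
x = -444/701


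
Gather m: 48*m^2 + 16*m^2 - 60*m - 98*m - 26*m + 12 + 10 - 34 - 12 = 64*m^2 - 184*m - 24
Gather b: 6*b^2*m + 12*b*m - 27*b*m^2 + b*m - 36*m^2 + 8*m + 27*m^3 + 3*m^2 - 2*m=6*b^2*m + b*(-27*m^2 + 13*m) + 27*m^3 - 33*m^2 + 6*m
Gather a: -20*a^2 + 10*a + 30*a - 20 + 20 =-20*a^2 + 40*a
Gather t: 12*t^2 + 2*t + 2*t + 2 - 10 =12*t^2 + 4*t - 8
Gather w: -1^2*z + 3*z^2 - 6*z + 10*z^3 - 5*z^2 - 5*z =10*z^3 - 2*z^2 - 12*z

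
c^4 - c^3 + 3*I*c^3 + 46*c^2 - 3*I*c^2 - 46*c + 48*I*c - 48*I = (c - 1)*(c - 6*I)*(c + I)*(c + 8*I)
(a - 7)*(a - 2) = a^2 - 9*a + 14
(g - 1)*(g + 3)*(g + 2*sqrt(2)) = g^3 + 2*g^2 + 2*sqrt(2)*g^2 - 3*g + 4*sqrt(2)*g - 6*sqrt(2)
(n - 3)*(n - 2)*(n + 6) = n^3 + n^2 - 24*n + 36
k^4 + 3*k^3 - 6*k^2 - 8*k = k*(k - 2)*(k + 1)*(k + 4)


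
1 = 1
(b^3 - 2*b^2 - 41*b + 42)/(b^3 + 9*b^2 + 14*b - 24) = (b - 7)/(b + 4)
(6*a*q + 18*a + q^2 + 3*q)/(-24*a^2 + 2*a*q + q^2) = (q + 3)/(-4*a + q)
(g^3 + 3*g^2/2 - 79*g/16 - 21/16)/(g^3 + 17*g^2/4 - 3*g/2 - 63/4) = (g + 1/4)/(g + 3)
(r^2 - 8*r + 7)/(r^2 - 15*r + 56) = (r - 1)/(r - 8)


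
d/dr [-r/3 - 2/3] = -1/3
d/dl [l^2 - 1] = 2*l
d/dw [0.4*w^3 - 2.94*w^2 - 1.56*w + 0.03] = 1.2*w^2 - 5.88*w - 1.56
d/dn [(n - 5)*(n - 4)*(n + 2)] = 3*n^2 - 14*n + 2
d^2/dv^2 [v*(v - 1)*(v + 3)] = 6*v + 4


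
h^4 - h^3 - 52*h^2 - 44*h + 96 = (h - 8)*(h - 1)*(h + 2)*(h + 6)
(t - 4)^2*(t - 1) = t^3 - 9*t^2 + 24*t - 16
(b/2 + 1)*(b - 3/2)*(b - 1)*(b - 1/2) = b^4/2 - b^3/2 - 13*b^2/8 + 19*b/8 - 3/4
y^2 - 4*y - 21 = (y - 7)*(y + 3)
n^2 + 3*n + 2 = (n + 1)*(n + 2)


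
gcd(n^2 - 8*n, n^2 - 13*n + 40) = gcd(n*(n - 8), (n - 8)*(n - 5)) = n - 8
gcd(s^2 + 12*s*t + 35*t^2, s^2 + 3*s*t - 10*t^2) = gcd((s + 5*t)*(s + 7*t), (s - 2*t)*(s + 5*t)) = s + 5*t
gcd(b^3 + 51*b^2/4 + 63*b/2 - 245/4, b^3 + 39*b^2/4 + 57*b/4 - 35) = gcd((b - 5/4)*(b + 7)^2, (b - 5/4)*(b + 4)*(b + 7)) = b^2 + 23*b/4 - 35/4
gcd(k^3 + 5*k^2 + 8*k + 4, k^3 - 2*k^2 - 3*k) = k + 1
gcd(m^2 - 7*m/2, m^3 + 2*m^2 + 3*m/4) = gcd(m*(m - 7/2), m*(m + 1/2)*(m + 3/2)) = m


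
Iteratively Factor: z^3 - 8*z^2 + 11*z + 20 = (z - 4)*(z^2 - 4*z - 5) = (z - 4)*(z + 1)*(z - 5)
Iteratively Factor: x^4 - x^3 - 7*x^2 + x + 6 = (x + 1)*(x^3 - 2*x^2 - 5*x + 6) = (x + 1)*(x + 2)*(x^2 - 4*x + 3) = (x - 3)*(x + 1)*(x + 2)*(x - 1)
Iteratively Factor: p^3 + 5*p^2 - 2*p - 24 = (p + 3)*(p^2 + 2*p - 8) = (p + 3)*(p + 4)*(p - 2)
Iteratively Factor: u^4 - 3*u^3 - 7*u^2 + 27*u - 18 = (u - 3)*(u^3 - 7*u + 6) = (u - 3)*(u + 3)*(u^2 - 3*u + 2) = (u - 3)*(u - 2)*(u + 3)*(u - 1)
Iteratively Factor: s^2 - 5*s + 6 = (s - 3)*(s - 2)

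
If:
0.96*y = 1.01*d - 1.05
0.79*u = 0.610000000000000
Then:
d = 0.95049504950495*y + 1.03960396039604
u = 0.77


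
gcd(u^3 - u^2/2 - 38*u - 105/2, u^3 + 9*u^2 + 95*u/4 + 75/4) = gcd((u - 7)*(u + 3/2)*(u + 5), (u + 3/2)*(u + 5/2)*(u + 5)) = u^2 + 13*u/2 + 15/2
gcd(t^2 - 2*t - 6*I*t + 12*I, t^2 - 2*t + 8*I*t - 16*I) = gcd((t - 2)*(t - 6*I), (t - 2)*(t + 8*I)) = t - 2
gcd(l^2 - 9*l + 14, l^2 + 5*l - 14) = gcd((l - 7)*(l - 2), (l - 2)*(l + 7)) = l - 2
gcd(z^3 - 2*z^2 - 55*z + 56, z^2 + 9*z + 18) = 1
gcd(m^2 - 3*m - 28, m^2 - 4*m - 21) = m - 7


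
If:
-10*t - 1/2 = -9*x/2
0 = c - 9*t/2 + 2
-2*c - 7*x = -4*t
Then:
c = -479/370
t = 29/185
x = 17/37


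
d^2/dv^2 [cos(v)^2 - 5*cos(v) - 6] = 5*cos(v) - 2*cos(2*v)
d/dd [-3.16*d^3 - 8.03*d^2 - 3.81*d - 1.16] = -9.48*d^2 - 16.06*d - 3.81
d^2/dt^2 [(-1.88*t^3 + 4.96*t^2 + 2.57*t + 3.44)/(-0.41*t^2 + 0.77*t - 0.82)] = (-8.88178419700125e-16*t^5 + 3.5527136788005e-15*t^4 - 3.030586*t^3 - 0.586463999999998*t^2 + 19.284924*t - 11.6817)/(0.068921*t^6 - 0.388311*t^5 + 1.142793*t^4 - 2.009777*t^3 + 2.285586*t^2 - 1.553244*t + 0.551368)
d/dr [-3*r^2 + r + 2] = 1 - 6*r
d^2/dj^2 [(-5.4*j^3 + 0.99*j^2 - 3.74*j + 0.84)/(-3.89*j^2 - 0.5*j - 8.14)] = (7.105427357601e-15*j^4 - 222.238472000001*j^3 + 243.68994*j^2 + 1426.454616*j - 108.86108)/(58.863869*j^6 + 22.69815*j^5 + 372.443382*j^4 + 95.1188*j^3 + 779.354532*j^2 + 99.3894*j + 539.353144)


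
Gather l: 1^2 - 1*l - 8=-l - 7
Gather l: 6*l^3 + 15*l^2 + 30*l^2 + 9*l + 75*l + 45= 6*l^3 + 45*l^2 + 84*l + 45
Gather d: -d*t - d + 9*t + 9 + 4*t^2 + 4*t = d*(-t - 1) + 4*t^2 + 13*t + 9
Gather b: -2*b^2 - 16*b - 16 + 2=-2*b^2 - 16*b - 14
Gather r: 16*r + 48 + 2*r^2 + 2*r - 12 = 2*r^2 + 18*r + 36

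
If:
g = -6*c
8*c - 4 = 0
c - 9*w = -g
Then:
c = 1/2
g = -3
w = -5/18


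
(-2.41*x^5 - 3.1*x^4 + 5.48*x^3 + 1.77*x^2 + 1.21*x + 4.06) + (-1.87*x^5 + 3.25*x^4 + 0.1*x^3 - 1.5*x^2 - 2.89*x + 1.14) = -4.28*x^5 + 0.15*x^4 + 5.58*x^3 + 0.27*x^2 - 1.68*x + 5.2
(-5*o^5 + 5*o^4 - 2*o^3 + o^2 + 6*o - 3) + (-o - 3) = -5*o^5 + 5*o^4 - 2*o^3 + o^2 + 5*o - 6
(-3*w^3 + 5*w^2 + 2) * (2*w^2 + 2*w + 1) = -6*w^5 + 4*w^4 + 7*w^3 + 9*w^2 + 4*w + 2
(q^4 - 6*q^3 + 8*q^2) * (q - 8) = q^5 - 14*q^4 + 56*q^3 - 64*q^2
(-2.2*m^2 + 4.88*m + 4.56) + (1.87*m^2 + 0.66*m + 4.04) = -0.33*m^2 + 5.54*m + 8.6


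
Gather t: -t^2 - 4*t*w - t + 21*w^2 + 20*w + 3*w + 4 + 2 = -t^2 + t*(-4*w - 1) + 21*w^2 + 23*w + 6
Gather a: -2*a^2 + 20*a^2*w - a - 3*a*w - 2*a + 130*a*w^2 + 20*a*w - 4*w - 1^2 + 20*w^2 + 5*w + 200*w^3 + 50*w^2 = a^2*(20*w - 2) + a*(130*w^2 + 17*w - 3) + 200*w^3 + 70*w^2 + w - 1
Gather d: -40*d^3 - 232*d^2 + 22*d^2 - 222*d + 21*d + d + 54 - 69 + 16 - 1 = -40*d^3 - 210*d^2 - 200*d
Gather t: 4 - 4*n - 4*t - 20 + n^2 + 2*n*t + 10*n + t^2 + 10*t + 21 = n^2 + 6*n + t^2 + t*(2*n + 6) + 5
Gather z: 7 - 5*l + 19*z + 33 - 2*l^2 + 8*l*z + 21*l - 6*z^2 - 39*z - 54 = -2*l^2 + 16*l - 6*z^2 + z*(8*l - 20) - 14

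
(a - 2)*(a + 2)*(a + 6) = a^3 + 6*a^2 - 4*a - 24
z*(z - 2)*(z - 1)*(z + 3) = z^4 - 7*z^2 + 6*z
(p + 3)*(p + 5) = p^2 + 8*p + 15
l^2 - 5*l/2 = l*(l - 5/2)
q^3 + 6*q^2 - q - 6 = (q - 1)*(q + 1)*(q + 6)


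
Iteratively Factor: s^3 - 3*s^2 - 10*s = (s - 5)*(s^2 + 2*s) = s*(s - 5)*(s + 2)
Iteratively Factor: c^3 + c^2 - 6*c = (c + 3)*(c^2 - 2*c) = c*(c + 3)*(c - 2)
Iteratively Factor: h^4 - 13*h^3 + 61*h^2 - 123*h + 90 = (h - 2)*(h^3 - 11*h^2 + 39*h - 45) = (h - 3)*(h - 2)*(h^2 - 8*h + 15) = (h - 5)*(h - 3)*(h - 2)*(h - 3)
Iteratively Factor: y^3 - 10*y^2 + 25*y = (y - 5)*(y^2 - 5*y) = y*(y - 5)*(y - 5)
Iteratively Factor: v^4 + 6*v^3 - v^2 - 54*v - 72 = (v + 2)*(v^3 + 4*v^2 - 9*v - 36) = (v + 2)*(v + 4)*(v^2 - 9) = (v - 3)*(v + 2)*(v + 4)*(v + 3)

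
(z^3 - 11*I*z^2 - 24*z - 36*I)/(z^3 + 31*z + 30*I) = (z - 6*I)/(z + 5*I)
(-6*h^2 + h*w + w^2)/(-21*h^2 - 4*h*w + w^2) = (-2*h + w)/(-7*h + w)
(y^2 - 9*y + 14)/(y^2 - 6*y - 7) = (y - 2)/(y + 1)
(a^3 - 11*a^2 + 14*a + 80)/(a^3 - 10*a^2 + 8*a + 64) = (a - 5)/(a - 4)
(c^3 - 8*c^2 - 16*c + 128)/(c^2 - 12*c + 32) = c + 4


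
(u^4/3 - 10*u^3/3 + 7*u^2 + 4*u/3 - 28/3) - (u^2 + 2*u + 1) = u^4/3 - 10*u^3/3 + 6*u^2 - 2*u/3 - 31/3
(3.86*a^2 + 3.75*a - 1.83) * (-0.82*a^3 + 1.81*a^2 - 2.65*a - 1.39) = -3.1652*a^5 + 3.9116*a^4 - 1.9409*a^3 - 18.6152*a^2 - 0.363*a + 2.5437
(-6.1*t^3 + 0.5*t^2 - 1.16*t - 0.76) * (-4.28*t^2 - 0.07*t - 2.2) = 26.108*t^5 - 1.713*t^4 + 18.3498*t^3 + 2.234*t^2 + 2.6052*t + 1.672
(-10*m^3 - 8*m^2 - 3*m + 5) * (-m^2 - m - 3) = 10*m^5 + 18*m^4 + 41*m^3 + 22*m^2 + 4*m - 15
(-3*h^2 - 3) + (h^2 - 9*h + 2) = -2*h^2 - 9*h - 1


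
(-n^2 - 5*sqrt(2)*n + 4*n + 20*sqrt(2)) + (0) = -n^2 - 5*sqrt(2)*n + 4*n + 20*sqrt(2)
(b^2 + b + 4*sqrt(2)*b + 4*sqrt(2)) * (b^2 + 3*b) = b^4 + 4*b^3 + 4*sqrt(2)*b^3 + 3*b^2 + 16*sqrt(2)*b^2 + 12*sqrt(2)*b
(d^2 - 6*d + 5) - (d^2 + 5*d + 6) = -11*d - 1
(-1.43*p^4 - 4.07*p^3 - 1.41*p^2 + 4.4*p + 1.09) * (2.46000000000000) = -3.5178*p^4 - 10.0122*p^3 - 3.4686*p^2 + 10.824*p + 2.6814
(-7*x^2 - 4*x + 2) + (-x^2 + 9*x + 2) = -8*x^2 + 5*x + 4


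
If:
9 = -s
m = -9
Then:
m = -9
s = -9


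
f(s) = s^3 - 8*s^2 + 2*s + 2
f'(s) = 3*s^2 - 16*s + 2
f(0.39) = 1.62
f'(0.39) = -3.78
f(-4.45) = -253.44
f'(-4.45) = 132.61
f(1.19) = -5.26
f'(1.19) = -12.79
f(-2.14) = -48.72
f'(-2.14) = 49.98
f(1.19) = -5.26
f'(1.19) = -12.79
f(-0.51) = -1.23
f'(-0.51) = 10.94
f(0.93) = -2.25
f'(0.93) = -10.29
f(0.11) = 2.12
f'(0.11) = 0.28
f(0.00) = 2.00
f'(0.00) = 2.00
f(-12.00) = -2902.00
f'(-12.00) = 626.00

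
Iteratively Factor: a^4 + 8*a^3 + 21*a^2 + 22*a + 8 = (a + 1)*(a^3 + 7*a^2 + 14*a + 8) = (a + 1)*(a + 4)*(a^2 + 3*a + 2) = (a + 1)^2*(a + 4)*(a + 2)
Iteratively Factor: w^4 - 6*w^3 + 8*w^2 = (w)*(w^3 - 6*w^2 + 8*w) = w^2*(w^2 - 6*w + 8) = w^2*(w - 2)*(w - 4)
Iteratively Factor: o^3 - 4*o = (o - 2)*(o^2 + 2*o) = o*(o - 2)*(o + 2)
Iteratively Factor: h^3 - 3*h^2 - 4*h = (h)*(h^2 - 3*h - 4) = h*(h + 1)*(h - 4)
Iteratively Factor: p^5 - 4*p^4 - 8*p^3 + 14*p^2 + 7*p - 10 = (p - 1)*(p^4 - 3*p^3 - 11*p^2 + 3*p + 10) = (p - 5)*(p - 1)*(p^3 + 2*p^2 - p - 2) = (p - 5)*(p - 1)*(p + 1)*(p^2 + p - 2) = (p - 5)*(p - 1)*(p + 1)*(p + 2)*(p - 1)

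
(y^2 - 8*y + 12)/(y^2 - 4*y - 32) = (-y^2 + 8*y - 12)/(-y^2 + 4*y + 32)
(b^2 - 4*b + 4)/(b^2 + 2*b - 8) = (b - 2)/(b + 4)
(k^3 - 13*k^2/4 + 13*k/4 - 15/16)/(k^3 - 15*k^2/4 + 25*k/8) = (4*k^2 - 8*k + 3)/(2*k*(2*k - 5))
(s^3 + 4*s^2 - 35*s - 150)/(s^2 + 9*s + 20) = (s^2 - s - 30)/(s + 4)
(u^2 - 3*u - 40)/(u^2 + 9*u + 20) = (u - 8)/(u + 4)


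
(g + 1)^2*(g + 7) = g^3 + 9*g^2 + 15*g + 7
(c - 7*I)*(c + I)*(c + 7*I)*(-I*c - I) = -I*c^4 + c^3 - I*c^3 + c^2 - 49*I*c^2 + 49*c - 49*I*c + 49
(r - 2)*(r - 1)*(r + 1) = r^3 - 2*r^2 - r + 2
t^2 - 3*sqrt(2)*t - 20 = (t - 5*sqrt(2))*(t + 2*sqrt(2))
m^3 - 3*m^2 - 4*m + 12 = (m - 3)*(m - 2)*(m + 2)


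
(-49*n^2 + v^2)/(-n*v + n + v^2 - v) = (49*n^2 - v^2)/(n*v - n - v^2 + v)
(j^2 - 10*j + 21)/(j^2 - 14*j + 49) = (j - 3)/(j - 7)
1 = 1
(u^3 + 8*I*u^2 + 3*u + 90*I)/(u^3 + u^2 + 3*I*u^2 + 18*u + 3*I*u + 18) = (u + 5*I)/(u + 1)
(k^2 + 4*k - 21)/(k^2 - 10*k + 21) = (k + 7)/(k - 7)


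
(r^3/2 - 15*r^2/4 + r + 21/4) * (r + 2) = r^4/2 - 11*r^3/4 - 13*r^2/2 + 29*r/4 + 21/2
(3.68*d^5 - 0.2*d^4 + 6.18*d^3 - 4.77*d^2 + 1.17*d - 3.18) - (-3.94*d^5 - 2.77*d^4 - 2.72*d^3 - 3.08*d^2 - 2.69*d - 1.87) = 7.62*d^5 + 2.57*d^4 + 8.9*d^3 - 1.69*d^2 + 3.86*d - 1.31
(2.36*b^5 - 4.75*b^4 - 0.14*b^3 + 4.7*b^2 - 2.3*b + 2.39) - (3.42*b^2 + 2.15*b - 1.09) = 2.36*b^5 - 4.75*b^4 - 0.14*b^3 + 1.28*b^2 - 4.45*b + 3.48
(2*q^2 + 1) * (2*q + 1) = 4*q^3 + 2*q^2 + 2*q + 1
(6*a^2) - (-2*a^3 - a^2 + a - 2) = 2*a^3 + 7*a^2 - a + 2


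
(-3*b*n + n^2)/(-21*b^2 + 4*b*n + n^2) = n/(7*b + n)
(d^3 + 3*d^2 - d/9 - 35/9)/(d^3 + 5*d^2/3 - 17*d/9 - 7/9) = (3*d + 5)/(3*d + 1)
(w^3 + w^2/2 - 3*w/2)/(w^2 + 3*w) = (2*w^2 + w - 3)/(2*(w + 3))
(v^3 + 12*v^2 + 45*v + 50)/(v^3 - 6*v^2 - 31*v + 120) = (v^2 + 7*v + 10)/(v^2 - 11*v + 24)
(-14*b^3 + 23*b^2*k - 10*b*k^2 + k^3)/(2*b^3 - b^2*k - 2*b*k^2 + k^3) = (-7*b + k)/(b + k)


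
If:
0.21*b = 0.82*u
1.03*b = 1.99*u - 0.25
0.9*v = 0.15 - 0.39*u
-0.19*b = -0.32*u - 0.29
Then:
No Solution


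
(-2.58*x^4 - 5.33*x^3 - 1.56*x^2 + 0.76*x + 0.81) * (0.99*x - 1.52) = -2.5542*x^5 - 1.3551*x^4 + 6.5572*x^3 + 3.1236*x^2 - 0.3533*x - 1.2312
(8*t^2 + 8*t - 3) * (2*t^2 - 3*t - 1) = 16*t^4 - 8*t^3 - 38*t^2 + t + 3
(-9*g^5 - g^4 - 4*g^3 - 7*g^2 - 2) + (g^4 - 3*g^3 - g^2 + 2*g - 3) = -9*g^5 - 7*g^3 - 8*g^2 + 2*g - 5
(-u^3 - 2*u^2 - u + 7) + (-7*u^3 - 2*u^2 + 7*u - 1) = -8*u^3 - 4*u^2 + 6*u + 6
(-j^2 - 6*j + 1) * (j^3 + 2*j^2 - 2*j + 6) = -j^5 - 8*j^4 - 9*j^3 + 8*j^2 - 38*j + 6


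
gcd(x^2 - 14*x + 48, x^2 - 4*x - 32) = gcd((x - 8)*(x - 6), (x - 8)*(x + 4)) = x - 8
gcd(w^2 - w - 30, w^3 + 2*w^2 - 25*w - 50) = w + 5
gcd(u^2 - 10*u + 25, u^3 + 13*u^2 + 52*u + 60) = 1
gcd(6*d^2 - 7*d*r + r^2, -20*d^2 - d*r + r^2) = 1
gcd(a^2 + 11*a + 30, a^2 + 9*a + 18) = a + 6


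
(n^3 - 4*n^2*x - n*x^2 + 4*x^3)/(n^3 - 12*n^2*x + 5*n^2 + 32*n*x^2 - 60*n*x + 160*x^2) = (-n^2 + x^2)/(-n^2 + 8*n*x - 5*n + 40*x)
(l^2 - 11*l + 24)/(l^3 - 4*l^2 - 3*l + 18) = (l - 8)/(l^2 - l - 6)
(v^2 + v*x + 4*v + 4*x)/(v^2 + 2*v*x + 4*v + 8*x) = (v + x)/(v + 2*x)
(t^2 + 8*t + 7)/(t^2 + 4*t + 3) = (t + 7)/(t + 3)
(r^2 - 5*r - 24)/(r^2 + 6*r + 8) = (r^2 - 5*r - 24)/(r^2 + 6*r + 8)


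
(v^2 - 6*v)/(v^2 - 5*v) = (v - 6)/(v - 5)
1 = 1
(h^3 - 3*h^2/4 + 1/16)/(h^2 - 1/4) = (8*h^2 - 2*h - 1)/(4*(2*h + 1))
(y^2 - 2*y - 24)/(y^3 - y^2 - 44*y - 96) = (y - 6)/(y^2 - 5*y - 24)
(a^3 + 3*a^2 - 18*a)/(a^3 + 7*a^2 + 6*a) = (a - 3)/(a + 1)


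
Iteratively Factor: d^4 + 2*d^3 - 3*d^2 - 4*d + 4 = (d - 1)*(d^3 + 3*d^2 - 4) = (d - 1)*(d + 2)*(d^2 + d - 2) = (d - 1)^2*(d + 2)*(d + 2)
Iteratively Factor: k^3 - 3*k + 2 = (k - 1)*(k^2 + k - 2) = (k - 1)^2*(k + 2)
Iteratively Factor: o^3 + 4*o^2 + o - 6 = (o + 3)*(o^2 + o - 2) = (o - 1)*(o + 3)*(o + 2)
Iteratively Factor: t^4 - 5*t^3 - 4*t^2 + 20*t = (t)*(t^3 - 5*t^2 - 4*t + 20) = t*(t + 2)*(t^2 - 7*t + 10) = t*(t - 5)*(t + 2)*(t - 2)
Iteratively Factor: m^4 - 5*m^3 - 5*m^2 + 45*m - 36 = (m - 4)*(m^3 - m^2 - 9*m + 9) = (m - 4)*(m + 3)*(m^2 - 4*m + 3) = (m - 4)*(m - 3)*(m + 3)*(m - 1)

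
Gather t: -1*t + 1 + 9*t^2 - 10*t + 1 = 9*t^2 - 11*t + 2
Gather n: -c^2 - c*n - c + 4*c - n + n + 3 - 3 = -c^2 - c*n + 3*c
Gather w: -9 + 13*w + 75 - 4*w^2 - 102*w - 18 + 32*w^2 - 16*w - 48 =28*w^2 - 105*w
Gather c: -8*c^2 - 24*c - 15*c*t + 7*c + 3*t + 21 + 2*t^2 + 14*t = -8*c^2 + c*(-15*t - 17) + 2*t^2 + 17*t + 21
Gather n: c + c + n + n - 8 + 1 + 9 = 2*c + 2*n + 2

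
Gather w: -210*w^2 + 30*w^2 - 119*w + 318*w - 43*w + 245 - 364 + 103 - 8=-180*w^2 + 156*w - 24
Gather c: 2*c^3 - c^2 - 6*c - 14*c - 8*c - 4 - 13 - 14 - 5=2*c^3 - c^2 - 28*c - 36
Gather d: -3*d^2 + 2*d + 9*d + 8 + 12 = -3*d^2 + 11*d + 20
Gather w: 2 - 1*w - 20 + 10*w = 9*w - 18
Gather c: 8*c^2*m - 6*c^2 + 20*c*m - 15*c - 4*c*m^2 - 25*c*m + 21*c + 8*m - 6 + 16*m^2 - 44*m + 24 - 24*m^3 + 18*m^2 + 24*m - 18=c^2*(8*m - 6) + c*(-4*m^2 - 5*m + 6) - 24*m^3 + 34*m^2 - 12*m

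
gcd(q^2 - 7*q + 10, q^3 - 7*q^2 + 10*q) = q^2 - 7*q + 10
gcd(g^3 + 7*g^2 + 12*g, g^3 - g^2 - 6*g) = g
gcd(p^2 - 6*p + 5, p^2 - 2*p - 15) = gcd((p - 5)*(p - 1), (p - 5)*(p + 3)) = p - 5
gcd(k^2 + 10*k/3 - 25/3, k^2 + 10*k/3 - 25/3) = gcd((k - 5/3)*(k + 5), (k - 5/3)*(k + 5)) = k^2 + 10*k/3 - 25/3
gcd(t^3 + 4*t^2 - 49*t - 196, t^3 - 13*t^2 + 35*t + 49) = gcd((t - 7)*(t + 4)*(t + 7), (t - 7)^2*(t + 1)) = t - 7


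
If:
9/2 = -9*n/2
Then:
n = -1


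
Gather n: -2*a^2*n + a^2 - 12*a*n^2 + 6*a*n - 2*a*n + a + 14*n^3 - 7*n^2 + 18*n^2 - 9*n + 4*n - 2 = a^2 + a + 14*n^3 + n^2*(11 - 12*a) + n*(-2*a^2 + 4*a - 5) - 2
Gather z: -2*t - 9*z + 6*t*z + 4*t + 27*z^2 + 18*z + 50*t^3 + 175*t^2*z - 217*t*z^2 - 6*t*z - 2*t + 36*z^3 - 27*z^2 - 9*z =50*t^3 + 175*t^2*z - 217*t*z^2 + 36*z^3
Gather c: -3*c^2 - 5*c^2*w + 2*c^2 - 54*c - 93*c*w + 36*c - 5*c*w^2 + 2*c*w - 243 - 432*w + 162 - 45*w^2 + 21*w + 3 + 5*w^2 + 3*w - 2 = c^2*(-5*w - 1) + c*(-5*w^2 - 91*w - 18) - 40*w^2 - 408*w - 80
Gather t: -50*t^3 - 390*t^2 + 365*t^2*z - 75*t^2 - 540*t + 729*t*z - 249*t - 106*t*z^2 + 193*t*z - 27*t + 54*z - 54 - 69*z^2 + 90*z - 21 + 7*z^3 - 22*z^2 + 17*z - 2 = -50*t^3 + t^2*(365*z - 465) + t*(-106*z^2 + 922*z - 816) + 7*z^3 - 91*z^2 + 161*z - 77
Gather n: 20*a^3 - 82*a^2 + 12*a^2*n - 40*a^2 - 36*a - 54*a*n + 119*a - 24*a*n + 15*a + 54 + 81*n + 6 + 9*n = 20*a^3 - 122*a^2 + 98*a + n*(12*a^2 - 78*a + 90) + 60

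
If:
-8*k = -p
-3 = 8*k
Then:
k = -3/8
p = -3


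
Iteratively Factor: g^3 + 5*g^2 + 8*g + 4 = (g + 2)*(g^2 + 3*g + 2) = (g + 1)*(g + 2)*(g + 2)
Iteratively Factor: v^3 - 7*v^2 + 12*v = (v)*(v^2 - 7*v + 12) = v*(v - 4)*(v - 3)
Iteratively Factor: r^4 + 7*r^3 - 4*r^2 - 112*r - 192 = (r + 4)*(r^3 + 3*r^2 - 16*r - 48) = (r - 4)*(r + 4)*(r^2 + 7*r + 12) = (r - 4)*(r + 3)*(r + 4)*(r + 4)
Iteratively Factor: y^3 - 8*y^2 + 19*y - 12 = (y - 4)*(y^2 - 4*y + 3) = (y - 4)*(y - 1)*(y - 3)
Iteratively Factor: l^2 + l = (l)*(l + 1)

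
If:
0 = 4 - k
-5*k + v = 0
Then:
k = 4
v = 20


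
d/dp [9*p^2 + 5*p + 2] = 18*p + 5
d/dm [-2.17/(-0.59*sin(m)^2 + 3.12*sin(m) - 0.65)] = (6.7704 - 2.5606*sin(m))*cos(m)/(0.59*sin(m)^2 - 3.12*sin(m) + 0.65)^2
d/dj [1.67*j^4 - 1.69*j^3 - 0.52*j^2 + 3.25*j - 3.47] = 6.68*j^3 - 5.07*j^2 - 1.04*j + 3.25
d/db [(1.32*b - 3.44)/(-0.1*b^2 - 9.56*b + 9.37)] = (0.132*b^2 - 0.688000000000001*b - 20.518)/(0.01*b^4 + 1.912*b^3 + 89.5196*b^2 - 179.1544*b + 87.7969)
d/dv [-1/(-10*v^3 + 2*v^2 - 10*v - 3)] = 2*(-15*v^2 + 2*v - 5)/(10*v^3 - 2*v^2 + 10*v + 3)^2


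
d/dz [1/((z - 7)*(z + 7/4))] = 4*(21 - 8*z)/(16*z^4 - 168*z^3 + 49*z^2 + 2058*z + 2401)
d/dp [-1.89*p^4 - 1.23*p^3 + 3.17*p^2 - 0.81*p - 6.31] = -7.56*p^3 - 3.69*p^2 + 6.34*p - 0.81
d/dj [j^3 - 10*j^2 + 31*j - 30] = 3*j^2 - 20*j + 31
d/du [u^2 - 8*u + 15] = 2*u - 8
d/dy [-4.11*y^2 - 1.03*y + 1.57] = -8.22*y - 1.03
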